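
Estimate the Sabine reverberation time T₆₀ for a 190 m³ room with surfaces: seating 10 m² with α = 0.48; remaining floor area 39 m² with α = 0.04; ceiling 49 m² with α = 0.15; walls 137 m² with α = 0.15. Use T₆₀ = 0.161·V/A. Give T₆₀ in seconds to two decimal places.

Summing Sᵢαᵢ: 10·0.48 + 39·0.04 + 49·0.15 + 137·0.15 = 34.26 m².
T₆₀ = 0.161 × 190 / 34.26 = 0.893 s.

0.89 s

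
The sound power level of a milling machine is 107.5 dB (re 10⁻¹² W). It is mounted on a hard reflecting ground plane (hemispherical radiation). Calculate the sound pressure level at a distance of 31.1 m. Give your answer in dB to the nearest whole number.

70 dB

The power spreads over a hemisphere of area 2π·r², so L_p = L_w − 10·log₁₀(2π·r²).
2π·r² = 6077 m², 10·log₁₀ of that is 37.837 dB.
L_p = 107.5 − 37.837 = 69.66 dB.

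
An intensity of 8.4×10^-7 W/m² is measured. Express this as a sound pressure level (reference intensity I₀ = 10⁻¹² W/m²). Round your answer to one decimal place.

59.2 dB

Dividing by I₀ shifts the exponent by 12: I/I₀ = 8.4×10^5.
L = 10·(0.9243 + 5) = 59.24 dB.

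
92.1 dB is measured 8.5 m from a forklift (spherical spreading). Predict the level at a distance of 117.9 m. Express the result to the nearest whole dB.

Spherical spreading from a point source gives a 20·log₁₀(r₂/r₁) drop.
L₂ = 92.1 − 20·log₁₀(117.9/8.5) = 92.1 − 22.842 = 69.26 dB.

69 dB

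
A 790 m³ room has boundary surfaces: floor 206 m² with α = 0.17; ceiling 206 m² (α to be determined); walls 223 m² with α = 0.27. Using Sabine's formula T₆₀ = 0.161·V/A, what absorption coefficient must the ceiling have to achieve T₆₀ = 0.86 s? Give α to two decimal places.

From T₆₀ = 0.161·V/A, the target T₆₀ = 0.86 s needs A = 0.161·790/0.86 = 147.90 m².
Absorption from the other surfaces = 206·0.17 + 223·0.27 = 95.23 m², so the ceiling must supply 52.67 m² over 206 m².
α = 52.67/206 = 0.256.

0.26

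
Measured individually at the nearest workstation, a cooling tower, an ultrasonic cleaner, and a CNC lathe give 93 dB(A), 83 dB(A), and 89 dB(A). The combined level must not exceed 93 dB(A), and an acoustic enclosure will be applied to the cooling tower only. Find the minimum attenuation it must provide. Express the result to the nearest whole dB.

The untreated sources together contribute 10^(83/10) + 10^(89/10) = 9.939e+08, i.e. 89.97 dB(A).
The limit corresponds to 10^(93/10) = 1.995e+09; subtracting the fixed part leaves 1.001e+09 for the cooling tower, i.e. 90.01 dB(A).
So the cooling tower must be reduced from 93 to 90.01 dB(A): IL = 2.99 dB.

3 dB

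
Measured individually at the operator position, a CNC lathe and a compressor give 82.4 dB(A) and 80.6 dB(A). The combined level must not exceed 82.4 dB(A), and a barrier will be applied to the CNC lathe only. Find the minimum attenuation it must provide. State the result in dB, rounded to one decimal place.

Everything except the CNC lathe sums to 10^(80.6/10) = 1.148e+08 in linear terms, 80.60 dB(A).
To meet 82.4 dB(A) overall, the treated CNC lathe may contribute at most 10^(82.4/10) − 1.148e+08 = 5.896e+07, i.e. 77.71 dB(A).
Required insertion loss = 82.4 − 77.71 = 4.69 dB.

4.7 dB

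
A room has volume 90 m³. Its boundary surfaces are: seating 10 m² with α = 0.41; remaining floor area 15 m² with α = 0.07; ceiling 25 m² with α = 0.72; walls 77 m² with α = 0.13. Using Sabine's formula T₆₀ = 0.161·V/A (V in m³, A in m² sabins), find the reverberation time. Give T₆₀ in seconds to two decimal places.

A = Σ Sᵢαᵢ = 10·0.41 + 15·0.07 + 25·0.72 + 77·0.13 = 33.16 m².
T₆₀ = 0.161 × 90 / 33.16 = 0.437 s.

0.44 s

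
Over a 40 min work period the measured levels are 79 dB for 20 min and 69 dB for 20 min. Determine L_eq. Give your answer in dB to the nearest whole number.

76 dB

The energy average is taken in the linear domain: L_eq = 10·log₁₀[(Σ tᵢ·10^(Lᵢ/10))/T], T = 40 min.
Σ tᵢ·10^(Lᵢ/10) = 20·10^(79/10) + 20·10^(69/10) = 1.748e+09.
L_eq = 10·log₁₀(1.748e+09/40) = 76.40 dB.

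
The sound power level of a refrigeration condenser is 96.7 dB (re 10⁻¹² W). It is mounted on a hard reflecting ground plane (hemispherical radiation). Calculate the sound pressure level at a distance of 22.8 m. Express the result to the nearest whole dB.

The power spreads over a hemisphere of area 2π·r², so L_p = L_w − 10·log₁₀(2π·r²).
2π·r² = 3266 m², 10·log₁₀ of that is 35.140 dB.
L_p = 96.7 − 35.140 = 61.56 dB.

62 dB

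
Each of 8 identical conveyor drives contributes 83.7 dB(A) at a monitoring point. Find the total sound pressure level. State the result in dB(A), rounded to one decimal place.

With 8 equal, uncorrelated contributions the intensity is 8× that of one unit, giving a rise of 10·log₁₀ 8.
L_total = 83.7 + 10·log₁₀(8) = 83.7 + 9.031 = 92.73 dB(A).

92.7 dB(A)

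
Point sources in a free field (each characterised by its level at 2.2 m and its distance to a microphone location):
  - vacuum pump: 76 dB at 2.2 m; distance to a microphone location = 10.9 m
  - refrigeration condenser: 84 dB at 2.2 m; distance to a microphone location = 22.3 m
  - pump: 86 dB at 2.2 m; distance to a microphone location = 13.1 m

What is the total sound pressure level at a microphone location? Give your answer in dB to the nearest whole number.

First find each source's level at the receiver (point-source: −20·log₁₀(r/r_ref)), then combine on an intensity basis.
vacuum pump: 76 − 20·log₁₀(10.9/2.2) = 76 − 13.90 = 62.10 dB.
refrigeration condenser: 84 − 20·log₁₀(22.3/2.2) = 84 − 20.12 = 63.88 dB.
pump: 86 − 20·log₁₀(13.1/2.2) = 86 − 15.50 = 70.50 dB.
Σ 10^(L/10) = 1.529e+07 → L_total = 10·log₁₀(1.529e+07) = 71.85 dB.

72 dB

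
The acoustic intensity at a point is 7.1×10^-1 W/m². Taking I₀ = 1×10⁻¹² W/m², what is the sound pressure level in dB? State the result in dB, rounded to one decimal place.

118.5 dB

L = 10·log₁₀(I/I₀) = 10·log₁₀(7.1×10^-1/10⁻¹²) = 10·log₁₀(7.1×10^11).
L = 10·(0.8513 + 11) = 118.51 dB.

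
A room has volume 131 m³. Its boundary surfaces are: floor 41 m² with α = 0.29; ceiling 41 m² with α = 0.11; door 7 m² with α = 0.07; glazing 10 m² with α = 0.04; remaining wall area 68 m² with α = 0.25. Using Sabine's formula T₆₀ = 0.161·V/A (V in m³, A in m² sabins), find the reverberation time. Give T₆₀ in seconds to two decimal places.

Total absorption A = 41·0.29 + 41·0.11 + 7·0.07 + 10·0.04 + 68·0.25 = 34.29 m² sabins.
T₆₀ = 0.161·V/A = 0.161·131/34.29 = 0.615 s.

0.62 s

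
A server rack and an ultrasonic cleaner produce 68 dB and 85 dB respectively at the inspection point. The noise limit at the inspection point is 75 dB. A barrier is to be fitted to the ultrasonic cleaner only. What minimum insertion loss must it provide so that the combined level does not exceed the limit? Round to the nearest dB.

Fixed contribution from the other source: Σ 10^(L/10) = 10^(68/10) = 6.310e+06 (68.00 dB).
The limit corresponds to 10^(75/10) = 3.162e+07; subtracting the fixed part leaves 2.531e+07 for the ultrasonic cleaner, i.e. 74.03 dB.
So the ultrasonic cleaner must be reduced from 85 to 74.03 dB: IL = 10.97 dB.

11 dB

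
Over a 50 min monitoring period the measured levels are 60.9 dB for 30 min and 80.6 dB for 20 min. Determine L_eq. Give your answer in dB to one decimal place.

The energy average is taken in the linear domain: L_eq = 10·log₁₀[(Σ tᵢ·10^(Lᵢ/10))/T], T = 50 min.
Σ tᵢ·10^(Lᵢ/10) = 30·10^(60.9/10) + 20·10^(80.6/10) = 2.333e+09.
L_eq = 10·log₁₀(2.333e+09/50) = 76.69 dB.

76.7 dB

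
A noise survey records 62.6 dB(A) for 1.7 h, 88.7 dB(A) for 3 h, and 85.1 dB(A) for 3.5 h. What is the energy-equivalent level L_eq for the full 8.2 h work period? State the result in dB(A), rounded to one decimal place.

The energy average is taken in the linear domain: L_eq = 10·log₁₀[(Σ tᵢ·10^(Lᵢ/10))/T], T = 8.2 h.
Σ tᵢ·10^(Lᵢ/10) = 1.7·10^(62.6/10) + 3·10^(88.7/10) + 3.5·10^(85.1/10) = 3.360e+09.
L_eq = 10·log₁₀(3.360e+09/8.2) = 86.12 dB(A).

86.1 dB(A)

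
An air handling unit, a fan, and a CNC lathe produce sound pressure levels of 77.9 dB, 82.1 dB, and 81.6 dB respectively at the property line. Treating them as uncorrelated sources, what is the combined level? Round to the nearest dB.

86 dB

For uncorrelated sources the intensities add, so convert each level to linear form, sum, and take 10·log₁₀ of the total.
Σ 10^(L/10) = 10^(77.9/10) + 10^(82.1/10) + 10^(81.6/10) = 3.684e+08.
L_total = 10·log₁₀(3.684e+08) = 85.66 dB.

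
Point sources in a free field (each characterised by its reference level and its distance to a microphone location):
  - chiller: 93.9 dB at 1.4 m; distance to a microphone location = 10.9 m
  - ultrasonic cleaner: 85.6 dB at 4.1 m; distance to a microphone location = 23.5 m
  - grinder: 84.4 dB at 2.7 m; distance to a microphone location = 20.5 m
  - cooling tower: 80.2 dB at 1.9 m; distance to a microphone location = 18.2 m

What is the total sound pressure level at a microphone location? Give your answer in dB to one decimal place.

First find each source's level at the receiver (point-source: −20·log₁₀(r/r_ref)), then combine on an intensity basis.
chiller: 93.9 − 20·log₁₀(10.9/1.4) = 93.9 − 17.83 = 76.07 dB.
ultrasonic cleaner: 85.6 − 20·log₁₀(23.5/4.1) = 85.6 − 15.17 = 70.43 dB.
grinder: 84.4 − 20·log₁₀(20.5/2.7) = 84.4 − 17.61 = 66.79 dB.
cooling tower: 80.2 − 20·log₁₀(18.2/1.9) = 80.2 − 19.63 = 60.57 dB.
Σ 10^(L/10) = 5.747e+07 → L_total = 10·log₁₀(5.747e+07) = 77.59 dB.

77.6 dB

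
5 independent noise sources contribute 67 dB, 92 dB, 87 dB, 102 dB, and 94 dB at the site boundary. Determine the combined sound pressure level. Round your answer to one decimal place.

For uncorrelated sources the intensities add, so convert each level to linear form, sum, and take 10·log₁₀ of the total.
Σ 10^(L/10) = 10^(67/10) + 10^(92/10) + 10^(87/10) + 10^(102/10) + 10^(94/10) = 2.045e+10.
L_total = 10·log₁₀(2.045e+10) = 103.11 dB.

103.1 dB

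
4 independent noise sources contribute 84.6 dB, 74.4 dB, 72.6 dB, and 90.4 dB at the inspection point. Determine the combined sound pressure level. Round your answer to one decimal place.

For uncorrelated sources the intensities add, so convert each level to linear form, sum, and take 10·log₁₀ of the total.
Σ 10^(L/10) = 10^(84.6/10) + 10^(74.4/10) + 10^(72.6/10) + 10^(90.4/10) = 1.431e+09.
L_total = 10·log₁₀(1.431e+09) = 91.56 dB.

91.6 dB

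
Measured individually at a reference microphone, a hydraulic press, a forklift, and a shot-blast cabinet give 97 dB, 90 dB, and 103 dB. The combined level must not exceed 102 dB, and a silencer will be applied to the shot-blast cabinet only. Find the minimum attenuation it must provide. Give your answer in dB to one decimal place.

The untreated sources together contribute 10^(97/10) + 10^(90/10) = 6.012e+09, i.e. 97.79 dB.
The limit corresponds to 10^(102/10) = 1.585e+10; subtracting the fixed part leaves 9.837e+09 for the shot-blast cabinet, i.e. 99.93 dB.
Required insertion loss = 103 − 99.93 = 3.07 dB.

3.1 dB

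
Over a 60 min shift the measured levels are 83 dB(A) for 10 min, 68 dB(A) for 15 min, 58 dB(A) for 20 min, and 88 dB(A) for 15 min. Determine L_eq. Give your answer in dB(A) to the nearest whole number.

L_eq = 10·log₁₀[(1/T)·Σ tᵢ·10^(Lᵢ/10)] with T = 60 min.
Σ tᵢ·10^(Lᵢ/10) = 10·10^(83/10) + 15·10^(68/10) + 20·10^(58/10) + 15·10^(88/10) = 1.157e+10.
L_eq = 10·log₁₀(1.157e+10/60) = 82.85 dB(A).

83 dB(A)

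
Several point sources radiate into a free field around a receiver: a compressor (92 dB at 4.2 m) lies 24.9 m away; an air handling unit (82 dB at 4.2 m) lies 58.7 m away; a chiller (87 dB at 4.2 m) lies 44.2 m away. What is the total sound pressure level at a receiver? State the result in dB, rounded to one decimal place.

77.0 dB

Apply inverse-square spreading to bring every level to the receiver, then sum 10^(L/10).
compressor: 92 − 20·log₁₀(24.9/4.2) = 92 − 15.46 = 76.54 dB.
air handling unit: 82 − 20·log₁₀(58.7/4.2) = 82 − 22.91 = 59.09 dB.
chiller: 87 − 20·log₁₀(44.2/4.2) = 87 − 20.44 = 66.56 dB.
Σ 10^(L/10) = 5.043e+07 → L_total = 10·log₁₀(5.043e+07) = 77.03 dB.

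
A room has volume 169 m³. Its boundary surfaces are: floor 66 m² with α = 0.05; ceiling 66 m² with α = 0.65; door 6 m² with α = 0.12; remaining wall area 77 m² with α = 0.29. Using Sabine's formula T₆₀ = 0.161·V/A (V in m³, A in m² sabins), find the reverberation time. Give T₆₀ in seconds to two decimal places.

0.39 s

A = Σ Sᵢαᵢ = 66·0.05 + 66·0.65 + 6·0.12 + 77·0.29 = 69.25 m².
T₆₀ = 0.161 × 169 / 69.25 = 0.393 s.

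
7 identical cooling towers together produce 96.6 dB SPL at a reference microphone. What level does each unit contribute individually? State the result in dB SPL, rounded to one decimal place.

88.1 dB SPL

Dividing the total intensity by 7 lowers the level by 10·log₁₀ 7 = 8.451 dB: L₁ = 96.6 − 8.451.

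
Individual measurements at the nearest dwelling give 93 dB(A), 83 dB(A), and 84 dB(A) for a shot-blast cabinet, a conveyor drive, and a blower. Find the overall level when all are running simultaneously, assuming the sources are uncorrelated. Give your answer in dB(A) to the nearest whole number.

Incoherent sources combine by intensity addition: L_total = 10·log₁₀(Σ 10^(L_i/10)).
Σ 10^(L/10) = 10^(93/10) + 10^(83/10) + 10^(84/10) = 2.446e+09.
L_total = 10·log₁₀(2.446e+09) = 93.88 dB(A).

94 dB(A)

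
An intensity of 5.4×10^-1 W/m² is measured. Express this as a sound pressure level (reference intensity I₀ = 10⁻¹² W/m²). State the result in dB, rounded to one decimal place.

117.3 dB

L = 10·log₁₀(I/I₀) = 10·log₁₀(5.4×10^-1/10⁻¹²) = 10·log₁₀(5.4×10^11).
L = 10·(0.7324 + 11) = 117.32 dB.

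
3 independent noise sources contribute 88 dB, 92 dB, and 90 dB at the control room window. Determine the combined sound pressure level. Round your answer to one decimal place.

95.1 dB

Incoherent sources combine by intensity addition: L_total = 10·log₁₀(Σ 10^(L_i/10)).
Σ 10^(L/10) = 10^(88/10) + 10^(92/10) + 10^(90/10) = 3.216e+09.
L_total = 10·log₁₀(3.216e+09) = 95.07 dB.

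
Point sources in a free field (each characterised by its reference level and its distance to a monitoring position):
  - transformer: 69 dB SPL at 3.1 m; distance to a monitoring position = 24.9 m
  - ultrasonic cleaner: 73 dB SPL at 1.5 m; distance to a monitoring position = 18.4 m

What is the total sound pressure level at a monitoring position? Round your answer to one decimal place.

54.1 dB SPL

Propagate each source to the receiver with L = L_ref − 20·log₁₀(r/r_ref), then add intensities.
transformer: 69 − 20·log₁₀(24.9/3.1) = 69 − 18.10 = 50.90 dB SPL.
ultrasonic cleaner: 73 − 20·log₁₀(18.4/1.5) = 73 − 21.77 = 51.23 dB SPL.
Σ 10^(L/10) = 2.557e+05 → L_total = 10·log₁₀(2.557e+05) = 54.08 dB SPL.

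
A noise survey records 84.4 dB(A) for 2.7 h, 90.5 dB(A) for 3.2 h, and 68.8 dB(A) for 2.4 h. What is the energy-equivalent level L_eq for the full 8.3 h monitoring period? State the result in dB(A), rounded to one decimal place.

Weight each interval's intensity by its duration and average over T = 8.3 h:
Σ tᵢ·10^(Lᵢ/10) = 2.7·10^(84.4/10) + 3.2·10^(90.5/10) + 2.4·10^(68.8/10) = 4.352e+09.
L_eq = 10·log₁₀(4.352e+09/8.3) = 87.20 dB(A).

87.2 dB(A)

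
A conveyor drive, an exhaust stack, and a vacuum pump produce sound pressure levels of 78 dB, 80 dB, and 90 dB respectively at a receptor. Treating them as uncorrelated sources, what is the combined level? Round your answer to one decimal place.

For uncorrelated sources the intensities add, so convert each level to linear form, sum, and take 10·log₁₀ of the total.
Σ 10^(L/10) = 10^(78/10) + 10^(80/10) + 10^(90/10) = 1.163e+09.
L_total = 10·log₁₀(1.163e+09) = 90.66 dB.

90.7 dB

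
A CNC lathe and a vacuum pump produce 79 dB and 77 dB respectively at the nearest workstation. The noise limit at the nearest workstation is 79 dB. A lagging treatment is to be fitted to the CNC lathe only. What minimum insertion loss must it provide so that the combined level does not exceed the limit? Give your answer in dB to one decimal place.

Fixed contribution from the other source: Σ 10^(L/10) = 10^(77/10) = 5.012e+07 (77.00 dB).
The limit corresponds to 10^(79/10) = 7.943e+07; subtracting the fixed part leaves 2.931e+07 for the CNC lathe, i.e. 74.67 dB.
Required insertion loss = 79 − 74.67 = 4.33 dB.

4.3 dB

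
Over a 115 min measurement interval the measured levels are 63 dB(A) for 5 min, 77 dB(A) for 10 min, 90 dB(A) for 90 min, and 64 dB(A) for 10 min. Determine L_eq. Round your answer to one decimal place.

89.0 dB(A)

Weight each interval's intensity by its duration and average over T = 115 min:
Σ tᵢ·10^(Lᵢ/10) = 5·10^(63/10) + 10·10^(77/10) + 90·10^(90/10) + 10·10^(64/10) = 9.054e+10.
L_eq = 10·log₁₀(9.054e+10/115) = 88.96 dB(A).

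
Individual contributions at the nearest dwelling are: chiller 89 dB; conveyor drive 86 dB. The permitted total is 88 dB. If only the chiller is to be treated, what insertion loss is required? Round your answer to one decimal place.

5.3 dB

Fixed contribution from the other source: Σ 10^(L/10) = 10^(86/10) = 3.981e+08 (86.00 dB).
To meet 88 dB overall, the treated chiller may contribute at most 10^(88/10) − 3.981e+08 = 2.329e+08, i.e. 83.67 dB.
So the chiller must be reduced from 89 to 83.67 dB: IL = 5.33 dB.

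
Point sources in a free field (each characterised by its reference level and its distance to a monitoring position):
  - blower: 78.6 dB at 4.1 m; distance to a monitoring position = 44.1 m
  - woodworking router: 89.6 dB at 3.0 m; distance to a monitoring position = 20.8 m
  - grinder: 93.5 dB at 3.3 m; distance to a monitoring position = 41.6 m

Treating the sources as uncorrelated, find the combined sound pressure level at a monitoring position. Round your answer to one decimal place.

Propagate each source to the receiver with L = L_ref − 20·log₁₀(r/r_ref), then add intensities.
blower: 78.6 − 20·log₁₀(44.1/4.1) = 78.6 − 20.63 = 57.97 dB.
woodworking router: 89.6 − 20·log₁₀(20.8/3.0) = 89.6 − 16.82 = 72.78 dB.
grinder: 93.5 − 20·log₁₀(41.6/3.3) = 93.5 − 22.01 = 71.49 dB.
Σ 10^(L/10) = 3.369e+07 → L_total = 10·log₁₀(3.369e+07) = 75.27 dB.

75.3 dB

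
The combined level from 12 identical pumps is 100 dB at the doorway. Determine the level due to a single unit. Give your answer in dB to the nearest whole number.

89 dB

Dividing the total intensity by 12 lowers the level by 10·log₁₀ 12 = 10.792 dB: L₁ = 100 − 10.792.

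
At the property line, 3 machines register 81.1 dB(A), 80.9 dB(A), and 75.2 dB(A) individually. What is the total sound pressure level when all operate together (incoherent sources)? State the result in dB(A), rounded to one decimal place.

For uncorrelated sources the intensities add, so convert each level to linear form, sum, and take 10·log₁₀ of the total.
Σ 10^(L/10) = 10^(81.1/10) + 10^(80.9/10) + 10^(75.2/10) = 2.850e+08.
L_total = 10·log₁₀(2.850e+08) = 84.55 dB(A).

84.5 dB(A)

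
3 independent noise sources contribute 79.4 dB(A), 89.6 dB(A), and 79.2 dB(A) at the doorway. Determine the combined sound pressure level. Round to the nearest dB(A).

90 dB(A)

Incoherent sources combine by intensity addition: L_total = 10·log₁₀(Σ 10^(L_i/10)).
Σ 10^(L/10) = 10^(79.4/10) + 10^(89.6/10) + 10^(79.2/10) = 1.082e+09.
L_total = 10·log₁₀(1.082e+09) = 90.34 dB(A).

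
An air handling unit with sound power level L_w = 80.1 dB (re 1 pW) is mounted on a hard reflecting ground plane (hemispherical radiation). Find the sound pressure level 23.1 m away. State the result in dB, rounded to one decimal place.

L_p = L_w − 10·log₁₀(2π·r²) with r = 23.1 m.
2π·r² = 3353 m², 10·log₁₀ of that is 35.254 dB.
L_p = 80.1 − 35.254 = 44.85 dB.

44.8 dB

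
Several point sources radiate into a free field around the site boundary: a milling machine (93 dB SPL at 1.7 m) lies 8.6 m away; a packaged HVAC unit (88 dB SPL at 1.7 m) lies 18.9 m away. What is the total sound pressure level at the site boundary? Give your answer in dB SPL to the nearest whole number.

Apply inverse-square spreading to bring every level to the receiver, then sum 10^(L/10).
milling machine: 93 − 20·log₁₀(8.6/1.7) = 93 − 14.08 = 78.92 dB SPL.
packaged HVAC unit: 88 − 20·log₁₀(18.9/1.7) = 88 − 20.92 = 67.08 dB SPL.
Σ 10^(L/10) = 8.307e+07 → L_total = 10·log₁₀(8.307e+07) = 79.19 dB SPL.

79 dB SPL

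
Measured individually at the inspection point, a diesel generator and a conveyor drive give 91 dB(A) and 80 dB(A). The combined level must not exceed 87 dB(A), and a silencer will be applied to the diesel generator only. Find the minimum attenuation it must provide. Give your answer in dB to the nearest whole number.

5 dB

Everything except the diesel generator sums to 10^(80/10) = 1.000e+08 in linear terms, 80.00 dB(A).
To meet 87 dB(A) overall, the treated diesel generator may contribute at most 10^(87/10) − 1.000e+08 = 4.012e+08, i.e. 86.03 dB(A).
Required insertion loss = 91 − 86.03 = 4.97 dB.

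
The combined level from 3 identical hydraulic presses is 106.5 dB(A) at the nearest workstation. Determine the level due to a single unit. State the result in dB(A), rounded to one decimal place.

Dividing the total intensity by 3 lowers the level by 10·log₁₀ 3 = 4.771 dB: L₁ = 106.5 − 4.771.

101.7 dB(A)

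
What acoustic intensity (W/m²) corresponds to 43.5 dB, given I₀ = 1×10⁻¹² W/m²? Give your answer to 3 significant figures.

I/I₀ = 10^(43.5/10) = 2.239e+04, so I = 2.239e+04 × 10⁻¹² W/m².

2.24e-08 W/m²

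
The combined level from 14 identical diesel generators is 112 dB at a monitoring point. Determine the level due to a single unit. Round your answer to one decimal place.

14 equal contributions raise the level by 10·log₁₀ 14 = 11.461 dB, so each unit alone gives 112 − 11.461.

100.5 dB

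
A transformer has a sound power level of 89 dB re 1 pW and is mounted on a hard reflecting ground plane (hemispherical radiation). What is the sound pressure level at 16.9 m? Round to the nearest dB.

L_p = L_w − 10·log₁₀(2π·r²) with r = 16.9 m.
2π·r² = 1795 m², 10·log₁₀ of that is 32.540 dB.
L_p = 89 − 32.540 = 56.46 dB.

56 dB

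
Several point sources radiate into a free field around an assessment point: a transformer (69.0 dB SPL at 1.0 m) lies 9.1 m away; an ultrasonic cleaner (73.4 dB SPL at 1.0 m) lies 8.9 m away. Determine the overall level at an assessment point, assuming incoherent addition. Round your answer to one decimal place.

55.7 dB SPL

Apply inverse-square spreading to bring every level to the receiver, then sum 10^(L/10).
transformer: 69.0 − 20·log₁₀(9.1/1.0) = 69.0 − 19.18 = 49.82 dB SPL.
ultrasonic cleaner: 73.4 − 20·log₁₀(8.9/1.0) = 73.4 − 18.99 = 54.41 dB SPL.
Σ 10^(L/10) = 3.721e+05 → L_total = 10·log₁₀(3.721e+05) = 55.71 dB SPL.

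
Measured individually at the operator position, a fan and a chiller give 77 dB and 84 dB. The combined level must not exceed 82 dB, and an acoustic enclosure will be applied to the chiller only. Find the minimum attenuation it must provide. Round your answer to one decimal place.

Fixed contribution from the other source: Σ 10^(L/10) = 10^(77/10) = 5.012e+07 (77.00 dB).
To meet 82 dB overall, the treated chiller may contribute at most 10^(82/10) − 5.012e+07 = 1.084e+08, i.e. 80.35 dB.
Required insertion loss = 84 − 80.35 = 3.65 dB.

3.7 dB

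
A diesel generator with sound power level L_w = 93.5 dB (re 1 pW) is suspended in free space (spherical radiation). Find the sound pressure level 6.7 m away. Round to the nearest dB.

L_p = L_w − 10·log₁₀(4π·r²) with r = 6.7 m.
4π·r² = 564.1 m², 10·log₁₀ of that is 27.514 dB.
L_p = 93.5 − 27.514 = 65.99 dB.

66 dB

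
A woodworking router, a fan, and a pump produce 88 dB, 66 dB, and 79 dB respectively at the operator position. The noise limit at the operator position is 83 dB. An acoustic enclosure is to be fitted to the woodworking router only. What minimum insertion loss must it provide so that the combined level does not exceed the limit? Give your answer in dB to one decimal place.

7.4 dB

The untreated sources together contribute 10^(66/10) + 10^(79/10) = 8.341e+07, i.e. 79.21 dB.
To meet 83 dB overall, the treated woodworking router may contribute at most 10^(83/10) − 8.341e+07 = 1.161e+08, i.e. 80.65 dB.
Required insertion loss = 88 − 80.65 = 7.35 dB.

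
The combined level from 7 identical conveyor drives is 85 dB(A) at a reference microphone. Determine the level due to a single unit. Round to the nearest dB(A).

7 equal contributions raise the level by 10·log₁₀ 7 = 8.451 dB, so each unit alone gives 85 − 8.451.

77 dB(A)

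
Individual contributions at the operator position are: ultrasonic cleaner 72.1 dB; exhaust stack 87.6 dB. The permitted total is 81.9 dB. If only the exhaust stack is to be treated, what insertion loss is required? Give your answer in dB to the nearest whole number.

6 dB

Everything except the exhaust stack sums to 10^(72.1/10) = 1.622e+07 in linear terms, 72.10 dB.
The limit corresponds to 10^(81.9/10) = 1.549e+08; subtracting the fixed part leaves 1.387e+08 for the exhaust stack, i.e. 81.42 dB.
Required insertion loss = 87.6 − 81.42 = 6.18 dB.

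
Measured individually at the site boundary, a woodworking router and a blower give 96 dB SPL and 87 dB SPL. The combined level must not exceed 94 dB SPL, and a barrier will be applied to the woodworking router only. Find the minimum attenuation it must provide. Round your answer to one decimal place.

Everything except the woodworking router sums to 10^(87/10) = 5.012e+08 in linear terms, 87.00 dB SPL.
The limit corresponds to 10^(94/10) = 2.512e+09; subtracting the fixed part leaves 2.011e+09 for the woodworking router, i.e. 93.03 dB SPL.
Required insertion loss = 96 − 93.03 = 2.97 dB.

3.0 dB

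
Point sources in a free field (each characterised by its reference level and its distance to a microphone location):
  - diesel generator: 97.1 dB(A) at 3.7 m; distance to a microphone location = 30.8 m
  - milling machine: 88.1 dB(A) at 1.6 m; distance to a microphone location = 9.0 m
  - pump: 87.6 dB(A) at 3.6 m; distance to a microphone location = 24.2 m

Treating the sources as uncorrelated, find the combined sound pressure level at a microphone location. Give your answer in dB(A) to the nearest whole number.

First find each source's level at the receiver (point-source: −20·log₁₀(r/r_ref)), then combine on an intensity basis.
diesel generator: 97.1 − 20·log₁₀(30.8/3.7) = 97.1 − 18.41 = 78.69 dB(A).
milling machine: 88.1 − 20·log₁₀(9.0/1.6) = 88.1 − 15.00 = 73.10 dB(A).
pump: 87.6 − 20·log₁₀(24.2/3.6) = 87.6 − 16.55 = 71.05 dB(A).
Σ 10^(L/10) = 1.072e+08 → L_total = 10·log₁₀(1.072e+08) = 80.30 dB(A).

80 dB(A)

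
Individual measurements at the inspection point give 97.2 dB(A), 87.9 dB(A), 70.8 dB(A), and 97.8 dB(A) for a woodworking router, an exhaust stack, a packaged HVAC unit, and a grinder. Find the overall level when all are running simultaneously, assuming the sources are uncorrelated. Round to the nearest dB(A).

101 dB(A)

Incoherent sources combine by intensity addition: L_total = 10·log₁₀(Σ 10^(L_i/10)).
Σ 10^(L/10) = 10^(97.2/10) + 10^(87.9/10) + 10^(70.8/10) + 10^(97.8/10) = 1.190e+10.
L_total = 10·log₁₀(1.190e+10) = 100.76 dB(A).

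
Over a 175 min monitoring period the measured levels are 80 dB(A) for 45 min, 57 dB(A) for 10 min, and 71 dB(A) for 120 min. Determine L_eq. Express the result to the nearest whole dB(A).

The energy average is taken in the linear domain: L_eq = 10·log₁₀[(Σ tᵢ·10^(Lᵢ/10))/T], T = 175 min.
Σ tᵢ·10^(Lᵢ/10) = 45·10^(80/10) + 10·10^(57/10) + 120·10^(71/10) = 6.016e+09.
L_eq = 10·log₁₀(6.016e+09/175) = 75.36 dB(A).

75 dB(A)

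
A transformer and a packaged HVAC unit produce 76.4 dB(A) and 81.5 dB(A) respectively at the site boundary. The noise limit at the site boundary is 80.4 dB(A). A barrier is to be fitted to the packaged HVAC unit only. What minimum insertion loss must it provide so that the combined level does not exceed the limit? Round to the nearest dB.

Fixed contribution from the other source: Σ 10^(L/10) = 10^(76.4/10) = 4.365e+07 (76.40 dB(A)).
The limit corresponds to 10^(80.4/10) = 1.096e+08; subtracting the fixed part leaves 6.600e+07 for the packaged HVAC unit, i.e. 78.20 dB(A).
So the packaged HVAC unit must be reduced from 81.5 to 78.20 dB(A): IL = 3.30 dB.

3 dB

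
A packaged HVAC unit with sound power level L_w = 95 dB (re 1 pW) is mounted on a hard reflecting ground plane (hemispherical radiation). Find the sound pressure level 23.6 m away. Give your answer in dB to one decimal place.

59.6 dB

L_p = L_w − 10·log₁₀(2π·r²) with r = 23.6 m.
2π·r² = 3499 m², 10·log₁₀ of that is 35.440 dB.
L_p = 95 − 35.440 = 59.56 dB.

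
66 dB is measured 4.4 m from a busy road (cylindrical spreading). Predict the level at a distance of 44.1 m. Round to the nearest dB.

Line-source attenuation: ΔL = 10·log₁₀(r₂/r₁) = 10·log₁₀(44.1/4.4) = 10.010 dB.
L₂ = 66 − 10·log₁₀(44.1/4.4) = 66 − 10.010 = 55.99 dB.

56 dB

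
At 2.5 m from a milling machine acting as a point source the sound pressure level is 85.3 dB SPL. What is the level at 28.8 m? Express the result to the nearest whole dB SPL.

Spherical spreading from a point source gives a 20·log₁₀(r₂/r₁) drop.
L₂ = 85.3 − 20·log₁₀(28.8/2.5) = 85.3 − 21.229 = 64.07 dB SPL.

64 dB SPL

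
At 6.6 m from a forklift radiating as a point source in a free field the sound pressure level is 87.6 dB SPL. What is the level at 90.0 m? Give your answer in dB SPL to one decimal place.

64.9 dB SPL

Spherical spreading from a point source gives a 20·log₁₀(r₂/r₁) drop.
L₂ = 87.6 − 20·log₁₀(90.0/6.6) = 87.6 − 22.694 = 64.91 dB SPL.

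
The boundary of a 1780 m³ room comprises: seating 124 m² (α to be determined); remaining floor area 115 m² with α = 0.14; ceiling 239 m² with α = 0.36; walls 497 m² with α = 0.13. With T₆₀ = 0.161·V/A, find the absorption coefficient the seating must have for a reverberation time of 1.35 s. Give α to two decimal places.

Required total absorption A = 0.161·1780/1.35 = 212.28 m².
Absorption from the other surfaces = 115·0.14 + 239·0.36 + 497·0.13 = 166.75 m², so the seating must supply 45.53 m² over 124 m².
α = 45.53/124 = 0.367.

0.37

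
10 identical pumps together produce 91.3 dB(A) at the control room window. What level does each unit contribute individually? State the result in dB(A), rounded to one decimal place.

81.3 dB(A)

10 equal contributions raise the level by 10·log₁₀ 10 = 10.000 dB, so each unit alone gives 91.3 − 10.000.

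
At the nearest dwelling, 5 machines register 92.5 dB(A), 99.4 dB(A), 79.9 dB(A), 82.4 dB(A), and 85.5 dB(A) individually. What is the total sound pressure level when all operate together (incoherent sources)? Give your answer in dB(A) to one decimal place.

100.5 dB(A)

Incoherent sources combine by intensity addition: L_total = 10·log₁₀(Σ 10^(L_i/10)).
Σ 10^(L/10) = 10^(92.5/10) + 10^(99.4/10) + 10^(79.9/10) + 10^(82.4/10) + 10^(85.5/10) = 1.111e+10.
L_total = 10·log₁₀(1.111e+10) = 100.46 dB(A).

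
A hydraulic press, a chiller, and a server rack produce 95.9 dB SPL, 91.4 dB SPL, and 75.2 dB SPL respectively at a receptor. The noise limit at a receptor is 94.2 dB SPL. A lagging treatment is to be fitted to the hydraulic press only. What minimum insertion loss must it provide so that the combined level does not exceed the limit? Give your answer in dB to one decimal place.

5.0 dB

The untreated sources together contribute 10^(91.4/10) + 10^(75.2/10) = 1.413e+09, i.e. 91.50 dB SPL.
To meet 94.2 dB SPL overall, the treated hydraulic press may contribute at most 10^(94.2/10) − 1.413e+09 = 1.217e+09, i.e. 90.85 dB SPL.
So the hydraulic press must be reduced from 95.9 to 90.85 dB SPL: IL = 5.05 dB.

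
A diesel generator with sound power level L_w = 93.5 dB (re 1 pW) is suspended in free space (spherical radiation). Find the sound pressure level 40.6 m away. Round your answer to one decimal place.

50.3 dB

L_p = L_w − 10·log₁₀(4π·r²) with r = 40.6 m.
4π·r² = 2.071e+04 m², 10·log₁₀ of that is 43.163 dB.
L_p = 93.5 − 43.163 = 50.34 dB.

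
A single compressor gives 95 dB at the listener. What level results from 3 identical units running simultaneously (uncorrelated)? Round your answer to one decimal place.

99.8 dB

L_total = L₁ + 10·log₁₀ N for N identical incoherent sources.
L_total = 95 + 10·log₁₀(3) = 95 + 4.771 = 99.77 dB.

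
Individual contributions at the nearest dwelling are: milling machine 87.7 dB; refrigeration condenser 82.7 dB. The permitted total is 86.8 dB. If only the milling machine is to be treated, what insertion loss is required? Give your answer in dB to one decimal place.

3.0 dB

The untreated sources together contribute 10^(82.7/10) = 1.862e+08, i.e. 82.70 dB.
The limit corresponds to 10^(86.8/10) = 4.786e+08; subtracting the fixed part leaves 2.924e+08 for the milling machine, i.e. 84.66 dB.
So the milling machine must be reduced from 87.7 to 84.66 dB: IL = 3.04 dB.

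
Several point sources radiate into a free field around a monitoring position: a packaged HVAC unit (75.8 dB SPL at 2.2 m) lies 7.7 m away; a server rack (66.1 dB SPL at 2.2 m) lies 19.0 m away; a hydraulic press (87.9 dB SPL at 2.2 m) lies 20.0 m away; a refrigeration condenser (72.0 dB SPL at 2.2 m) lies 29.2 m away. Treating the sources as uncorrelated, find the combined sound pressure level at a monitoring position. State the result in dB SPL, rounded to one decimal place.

Apply inverse-square spreading to bring every level to the receiver, then sum 10^(L/10).
packaged HVAC unit: 75.8 − 20·log₁₀(7.7/2.2) = 75.8 − 10.88 = 64.92 dB SPL.
server rack: 66.1 − 20·log₁₀(19.0/2.2) = 66.1 − 18.73 = 47.37 dB SPL.
hydraulic press: 87.9 − 20·log₁₀(20.0/2.2) = 87.9 − 19.17 = 68.73 dB SPL.
refrigeration condenser: 72.0 − 20·log₁₀(29.2/2.2) = 72.0 − 22.46 = 49.54 dB SPL.
Σ 10^(L/10) = 1.071e+07 → L_total = 10·log₁₀(1.071e+07) = 70.30 dB SPL.

70.3 dB SPL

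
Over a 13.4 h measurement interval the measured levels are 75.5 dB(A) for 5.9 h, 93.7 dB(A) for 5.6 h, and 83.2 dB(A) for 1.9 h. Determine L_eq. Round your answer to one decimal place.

90.1 dB(A)

L_eq = 10·log₁₀[(1/T)·Σ tᵢ·10^(Lᵢ/10)] with T = 13.4 h.
Σ tᵢ·10^(Lᵢ/10) = 5.9·10^(75.5/10) + 5.6·10^(93.7/10) + 1.9·10^(83.2/10) = 1.373e+10.
L_eq = 10·log₁₀(1.373e+10/13.4) = 90.11 dB(A).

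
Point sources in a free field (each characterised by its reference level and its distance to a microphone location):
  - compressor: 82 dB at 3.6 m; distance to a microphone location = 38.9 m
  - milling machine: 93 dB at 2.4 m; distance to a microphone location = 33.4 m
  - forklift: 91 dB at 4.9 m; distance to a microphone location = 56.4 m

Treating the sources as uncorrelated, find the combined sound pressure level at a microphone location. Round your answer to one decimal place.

Propagate each source to the receiver with L = L_ref − 20·log₁₀(r/r_ref), then add intensities.
compressor: 82 − 20·log₁₀(38.9/3.6) = 82 − 20.67 = 61.33 dB.
milling machine: 93 − 20·log₁₀(33.4/2.4) = 93 − 22.87 = 70.13 dB.
forklift: 91 − 20·log₁₀(56.4/4.9) = 91 − 21.22 = 69.78 dB.
Σ 10^(L/10) = 2.116e+07 → L_total = 10·log₁₀(2.116e+07) = 73.26 dB.

73.3 dB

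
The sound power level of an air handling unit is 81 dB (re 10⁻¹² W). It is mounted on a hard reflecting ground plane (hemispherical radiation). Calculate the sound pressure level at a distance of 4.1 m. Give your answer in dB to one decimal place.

60.8 dB

Free-field hemispherical radiation: L_p = L_w − 10·log₁₀(2π·r²), r = 4.1 m.
2π·r² = 105.6 m², 10·log₁₀ of that is 20.237 dB.
L_p = 81 − 20.237 = 60.76 dB.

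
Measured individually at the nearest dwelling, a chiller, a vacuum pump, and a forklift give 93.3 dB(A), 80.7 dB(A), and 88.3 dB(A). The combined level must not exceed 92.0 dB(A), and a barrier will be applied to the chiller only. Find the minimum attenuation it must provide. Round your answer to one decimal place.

4.3 dB

Everything except the chiller sums to 10^(80.7/10) + 10^(88.3/10) = 7.936e+08 in linear terms, 89.00 dB(A).
To meet 92.0 dB(A) overall, the treated chiller may contribute at most 10^(92.0/10) − 7.936e+08 = 7.913e+08, i.e. 88.98 dB(A).
Required insertion loss = 93.3 − 88.98 = 4.32 dB.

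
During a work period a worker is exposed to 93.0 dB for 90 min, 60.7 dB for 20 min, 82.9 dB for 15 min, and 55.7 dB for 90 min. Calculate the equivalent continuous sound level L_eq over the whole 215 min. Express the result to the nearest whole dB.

L_eq = 10·log₁₀[(1/T)·Σ tᵢ·10^(Lᵢ/10)] with T = 215 min.
Σ tᵢ·10^(Lᵢ/10) = 90·10^(93.0/10) + 20·10^(60.7/10) + 15·10^(82.9/10) + 90·10^(55.7/10) = 1.826e+11.
L_eq = 10·log₁₀(1.826e+11/215) = 89.29 dB.

89 dB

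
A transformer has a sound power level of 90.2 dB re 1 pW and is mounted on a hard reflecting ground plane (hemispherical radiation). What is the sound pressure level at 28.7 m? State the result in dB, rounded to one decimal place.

53.1 dB

The power spreads over a hemisphere of area 2π·r², so L_p = L_w − 10·log₁₀(2π·r²).
2π·r² = 5175 m², 10·log₁₀ of that is 37.139 dB.
L_p = 90.2 − 37.139 = 53.06 dB.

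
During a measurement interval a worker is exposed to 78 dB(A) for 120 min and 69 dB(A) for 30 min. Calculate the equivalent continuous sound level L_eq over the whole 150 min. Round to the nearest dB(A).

The energy average is taken in the linear domain: L_eq = 10·log₁₀[(Σ tᵢ·10^(Lᵢ/10))/T], T = 150 min.
Σ tᵢ·10^(Lᵢ/10) = 120·10^(78/10) + 30·10^(69/10) = 7.810e+09.
L_eq = 10·log₁₀(7.810e+09/150) = 77.17 dB(A).

77 dB(A)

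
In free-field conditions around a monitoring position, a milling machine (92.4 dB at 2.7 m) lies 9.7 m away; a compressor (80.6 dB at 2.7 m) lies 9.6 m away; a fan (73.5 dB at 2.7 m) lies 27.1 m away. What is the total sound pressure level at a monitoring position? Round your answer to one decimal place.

Propagate each source to the receiver with L = L_ref − 20·log₁₀(r/r_ref), then add intensities.
milling machine: 92.4 − 20·log₁₀(9.7/2.7) = 92.4 − 11.11 = 81.29 dB.
compressor: 80.6 − 20·log₁₀(9.6/2.7) = 80.6 − 11.02 = 69.58 dB.
fan: 73.5 − 20·log₁₀(27.1/2.7) = 73.5 − 20.03 = 53.47 dB.
Σ 10^(L/10) = 1.439e+08 → L_total = 10·log₁₀(1.439e+08) = 81.58 dB.

81.6 dB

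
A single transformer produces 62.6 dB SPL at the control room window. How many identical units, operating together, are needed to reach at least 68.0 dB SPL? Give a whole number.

Need L₁ + 10·log₁₀ N ≥ 68.0, i.e. log₁₀ N ≥ 0.54.
N ≥ 10^(5.4/10) = 3.467, so N = 4.

4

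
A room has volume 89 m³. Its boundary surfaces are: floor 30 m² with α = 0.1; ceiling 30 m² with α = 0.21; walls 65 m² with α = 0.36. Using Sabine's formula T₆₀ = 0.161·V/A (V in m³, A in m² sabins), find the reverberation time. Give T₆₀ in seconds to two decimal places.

0.44 s

A = Σ Sᵢαᵢ = 30·0.1 + 30·0.21 + 65·0.36 = 32.70 m².
T₆₀ = 0.161·V/A = 0.161·89/32.70 = 0.438 s.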